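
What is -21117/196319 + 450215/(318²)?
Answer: 86250323077/19852562556 ≈ 4.3445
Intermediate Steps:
-21117/196319 + 450215/(318²) = -21117*1/196319 + 450215/101124 = -21117/196319 + 450215*(1/101124) = -21117/196319 + 450215/101124 = 86250323077/19852562556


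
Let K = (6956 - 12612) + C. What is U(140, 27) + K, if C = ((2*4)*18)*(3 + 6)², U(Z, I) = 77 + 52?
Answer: 6137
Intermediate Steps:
U(Z, I) = 129
C = 11664 (C = (8*18)*9² = 144*81 = 11664)
K = 6008 (K = (6956 - 12612) + 11664 = -5656 + 11664 = 6008)
U(140, 27) + K = 129 + 6008 = 6137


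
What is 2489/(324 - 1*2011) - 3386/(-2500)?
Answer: -255159/2108750 ≈ -0.12100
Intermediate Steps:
2489/(324 - 1*2011) - 3386/(-2500) = 2489/(324 - 2011) - 3386*(-1/2500) = 2489/(-1687) + 1693/1250 = 2489*(-1/1687) + 1693/1250 = -2489/1687 + 1693/1250 = -255159/2108750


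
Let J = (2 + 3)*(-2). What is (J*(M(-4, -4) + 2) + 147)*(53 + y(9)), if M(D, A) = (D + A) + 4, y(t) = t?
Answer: 10354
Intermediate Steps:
M(D, A) = 4 + A + D (M(D, A) = (A + D) + 4 = 4 + A + D)
J = -10 (J = 5*(-2) = -10)
(J*(M(-4, -4) + 2) + 147)*(53 + y(9)) = (-10*((4 - 4 - 4) + 2) + 147)*(53 + 9) = (-10*(-4 + 2) + 147)*62 = (-10*(-2) + 147)*62 = (20 + 147)*62 = 167*62 = 10354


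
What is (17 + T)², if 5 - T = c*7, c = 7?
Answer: 729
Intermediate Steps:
T = -44 (T = 5 - 7*7 = 5 - 1*49 = 5 - 49 = -44)
(17 + T)² = (17 - 44)² = (-27)² = 729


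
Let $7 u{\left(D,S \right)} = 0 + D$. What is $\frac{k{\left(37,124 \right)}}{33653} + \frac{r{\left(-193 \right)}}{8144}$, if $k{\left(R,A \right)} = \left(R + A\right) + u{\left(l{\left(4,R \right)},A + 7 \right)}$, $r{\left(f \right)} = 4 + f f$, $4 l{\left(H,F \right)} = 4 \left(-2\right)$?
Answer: $\frac{8784888463}{1918490224} \approx 4.5791$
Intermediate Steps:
$l{\left(H,F \right)} = -2$ ($l{\left(H,F \right)} = \frac{4 \left(-2\right)}{4} = \frac{1}{4} \left(-8\right) = -2$)
$u{\left(D,S \right)} = \frac{D}{7}$ ($u{\left(D,S \right)} = \frac{0 + D}{7} = \frac{D}{7}$)
$r{\left(f \right)} = 4 + f^{2}$
$k{\left(R,A \right)} = - \frac{2}{7} + A + R$ ($k{\left(R,A \right)} = \left(R + A\right) + \frac{1}{7} \left(-2\right) = \left(A + R\right) - \frac{2}{7} = - \frac{2}{7} + A + R$)
$\frac{k{\left(37,124 \right)}}{33653} + \frac{r{\left(-193 \right)}}{8144} = \frac{- \frac{2}{7} + 124 + 37}{33653} + \frac{4 + \left(-193\right)^{2}}{8144} = \frac{1125}{7} \cdot \frac{1}{33653} + \left(4 + 37249\right) \frac{1}{8144} = \frac{1125}{235571} + 37253 \cdot \frac{1}{8144} = \frac{1125}{235571} + \frac{37253}{8144} = \frac{8784888463}{1918490224}$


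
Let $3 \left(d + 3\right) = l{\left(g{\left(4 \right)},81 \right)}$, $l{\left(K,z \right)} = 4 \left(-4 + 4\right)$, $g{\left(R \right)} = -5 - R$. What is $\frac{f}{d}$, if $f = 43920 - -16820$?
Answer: $- \frac{60740}{3} \approx -20247.0$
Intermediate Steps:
$l{\left(K,z \right)} = 0$ ($l{\left(K,z \right)} = 4 \cdot 0 = 0$)
$d = -3$ ($d = -3 + \frac{1}{3} \cdot 0 = -3 + 0 = -3$)
$f = 60740$ ($f = 43920 + 16820 = 60740$)
$\frac{f}{d} = \frac{60740}{-3} = 60740 \left(- \frac{1}{3}\right) = - \frac{60740}{3}$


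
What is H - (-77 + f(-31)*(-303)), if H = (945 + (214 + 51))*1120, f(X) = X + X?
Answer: 1336491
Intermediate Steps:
f(X) = 2*X
H = 1355200 (H = (945 + 265)*1120 = 1210*1120 = 1355200)
H - (-77 + f(-31)*(-303)) = 1355200 - (-77 + (2*(-31))*(-303)) = 1355200 - (-77 - 62*(-303)) = 1355200 - (-77 + 18786) = 1355200 - 1*18709 = 1355200 - 18709 = 1336491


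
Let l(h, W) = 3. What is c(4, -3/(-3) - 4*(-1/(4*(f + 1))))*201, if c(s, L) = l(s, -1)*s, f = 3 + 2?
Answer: 2412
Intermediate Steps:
f = 5
c(s, L) = 3*s
c(4, -3/(-3) - 4*(-1/(4*(f + 1))))*201 = (3*4)*201 = 12*201 = 2412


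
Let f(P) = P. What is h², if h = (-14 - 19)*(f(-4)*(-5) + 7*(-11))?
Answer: 3538161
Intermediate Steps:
h = 1881 (h = (-14 - 19)*(-4*(-5) + 7*(-11)) = -33*(20 - 77) = -33*(-57) = 1881)
h² = 1881² = 3538161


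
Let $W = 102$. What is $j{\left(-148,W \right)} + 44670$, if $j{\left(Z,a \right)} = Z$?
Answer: $44522$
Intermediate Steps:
$j{\left(-148,W \right)} + 44670 = -148 + 44670 = 44522$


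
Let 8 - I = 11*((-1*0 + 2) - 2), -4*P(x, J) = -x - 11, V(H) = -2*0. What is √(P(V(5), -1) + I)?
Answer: √43/2 ≈ 3.2787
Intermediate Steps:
V(H) = 0
P(x, J) = 11/4 + x/4 (P(x, J) = -(-x - 11)/4 = -(-11 - x)/4 = 11/4 + x/4)
I = 8 (I = 8 - 11*((-1*0 + 2) - 2) = 8 - 11*((0 + 2) - 2) = 8 - 11*(2 - 2) = 8 - 11*0 = 8 - 1*0 = 8 + 0 = 8)
√(P(V(5), -1) + I) = √((11/4 + (¼)*0) + 8) = √((11/4 + 0) + 8) = √(11/4 + 8) = √(43/4) = √43/2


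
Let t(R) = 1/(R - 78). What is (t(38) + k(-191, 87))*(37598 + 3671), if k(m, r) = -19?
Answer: -31405709/40 ≈ -7.8514e+5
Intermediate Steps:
t(R) = 1/(-78 + R)
(t(38) + k(-191, 87))*(37598 + 3671) = (1/(-78 + 38) - 19)*(37598 + 3671) = (1/(-40) - 19)*41269 = (-1/40 - 19)*41269 = -761/40*41269 = -31405709/40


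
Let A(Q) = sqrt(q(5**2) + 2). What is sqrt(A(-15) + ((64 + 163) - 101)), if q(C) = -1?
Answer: sqrt(127) ≈ 11.269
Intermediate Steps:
A(Q) = 1 (A(Q) = sqrt(-1 + 2) = sqrt(1) = 1)
sqrt(A(-15) + ((64 + 163) - 101)) = sqrt(1 + ((64 + 163) - 101)) = sqrt(1 + (227 - 101)) = sqrt(1 + 126) = sqrt(127)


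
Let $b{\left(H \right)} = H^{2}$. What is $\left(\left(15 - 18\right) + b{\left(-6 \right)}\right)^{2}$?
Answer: $1089$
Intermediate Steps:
$\left(\left(15 - 18\right) + b{\left(-6 \right)}\right)^{2} = \left(\left(15 - 18\right) + \left(-6\right)^{2}\right)^{2} = \left(-3 + 36\right)^{2} = 33^{2} = 1089$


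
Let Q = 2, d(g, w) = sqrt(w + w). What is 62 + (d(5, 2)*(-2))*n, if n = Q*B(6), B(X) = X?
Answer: 14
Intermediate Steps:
d(g, w) = sqrt(2)*sqrt(w) (d(g, w) = sqrt(2*w) = sqrt(2)*sqrt(w))
n = 12 (n = 2*6 = 12)
62 + (d(5, 2)*(-2))*n = 62 + ((sqrt(2)*sqrt(2))*(-2))*12 = 62 + (2*(-2))*12 = 62 - 4*12 = 62 - 48 = 14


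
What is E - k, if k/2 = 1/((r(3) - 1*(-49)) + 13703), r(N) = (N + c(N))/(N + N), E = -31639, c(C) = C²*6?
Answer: -870800201/27523 ≈ -31639.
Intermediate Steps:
c(C) = 6*C²
r(N) = (N + 6*N²)/(2*N) (r(N) = (N + 6*N²)/(N + N) = (N + 6*N²)/((2*N)) = (N + 6*N²)*(1/(2*N)) = (N + 6*N²)/(2*N))
k = 4/27523 (k = 2/(((½ + 3*3) - 1*(-49)) + 13703) = 2/(((½ + 9) + 49) + 13703) = 2/((19/2 + 49) + 13703) = 2/(117/2 + 13703) = 2/(27523/2) = 2*(2/27523) = 4/27523 ≈ 0.00014533)
E - k = -31639 - 1*4/27523 = -31639 - 4/27523 = -870800201/27523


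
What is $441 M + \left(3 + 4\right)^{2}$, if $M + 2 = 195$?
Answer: $85162$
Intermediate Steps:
$M = 193$ ($M = -2 + 195 = 193$)
$441 M + \left(3 + 4\right)^{2} = 441 \cdot 193 + \left(3 + 4\right)^{2} = 85113 + 7^{2} = 85113 + 49 = 85162$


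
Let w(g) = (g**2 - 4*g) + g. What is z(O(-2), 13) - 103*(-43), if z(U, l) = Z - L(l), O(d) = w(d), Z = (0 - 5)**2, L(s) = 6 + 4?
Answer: 4444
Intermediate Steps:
L(s) = 10
w(g) = g**2 - 3*g
Z = 25 (Z = (-5)**2 = 25)
O(d) = d*(-3 + d)
z(U, l) = 15 (z(U, l) = 25 - 1*10 = 25 - 10 = 15)
z(O(-2), 13) - 103*(-43) = 15 - 103*(-43) = 15 + 4429 = 4444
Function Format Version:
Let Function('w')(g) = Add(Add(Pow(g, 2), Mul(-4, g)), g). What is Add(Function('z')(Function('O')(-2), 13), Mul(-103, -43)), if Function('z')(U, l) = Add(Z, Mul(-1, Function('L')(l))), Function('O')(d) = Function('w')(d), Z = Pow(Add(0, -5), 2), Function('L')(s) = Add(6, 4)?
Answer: 4444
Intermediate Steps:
Function('L')(s) = 10
Function('w')(g) = Add(Pow(g, 2), Mul(-3, g))
Z = 25 (Z = Pow(-5, 2) = 25)
Function('O')(d) = Mul(d, Add(-3, d))
Function('z')(U, l) = 15 (Function('z')(U, l) = Add(25, Mul(-1, 10)) = Add(25, -10) = 15)
Add(Function('z')(Function('O')(-2), 13), Mul(-103, -43)) = Add(15, Mul(-103, -43)) = Add(15, 4429) = 4444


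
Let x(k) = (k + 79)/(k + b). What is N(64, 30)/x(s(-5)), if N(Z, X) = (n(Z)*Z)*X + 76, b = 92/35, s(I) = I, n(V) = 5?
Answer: -401554/1295 ≈ -310.08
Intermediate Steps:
b = 92/35 (b = 92*(1/35) = 92/35 ≈ 2.6286)
x(k) = (79 + k)/(92/35 + k) (x(k) = (k + 79)/(k + 92/35) = (79 + k)/(92/35 + k))
N(Z, X) = 76 + 5*X*Z (N(Z, X) = (5*Z)*X + 76 = 5*X*Z + 76 = 76 + 5*X*Z)
N(64, 30)/x(s(-5)) = (76 + 5*30*64)/((35*(79 - 5)/(92 + 35*(-5)))) = (76 + 9600)/((35*74/(92 - 175))) = 9676/((35*74/(-83))) = 9676/((35*(-1/83)*74)) = 9676/(-2590/83) = 9676*(-83/2590) = -401554/1295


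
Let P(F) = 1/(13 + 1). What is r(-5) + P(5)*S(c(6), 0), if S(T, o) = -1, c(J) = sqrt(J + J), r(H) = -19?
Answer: -267/14 ≈ -19.071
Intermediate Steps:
c(J) = sqrt(2)*sqrt(J) (c(J) = sqrt(2*J) = sqrt(2)*sqrt(J))
P(F) = 1/14
r(-5) + P(5)*S(c(6), 0) = -19 + (1/14)*(-1) = -19 - 1/14 = -267/14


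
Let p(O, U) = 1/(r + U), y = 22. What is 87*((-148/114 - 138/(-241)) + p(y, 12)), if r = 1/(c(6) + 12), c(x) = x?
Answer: -55557910/993643 ≈ -55.913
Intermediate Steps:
r = 1/18 (r = 1/(6 + 12) = 1/18 ≈ 0.055556)
p(O, U) = 1/(1/18 + U)
87*((-148/114 - 138/(-241)) + p(y, 12)) = 87*((-148/114 - 138/(-241)) + 18/(1 + 18*12)) = 87*((-148*1/114 - 138*(-1/241)) + 18/(1 + 216)) = 87*((-74/57 + 138/241) + 18/217) = 87*(-9968/13737 + 18*(1/217)) = 87*(-9968/13737 + 18/217) = 87*(-1915790/2980929) = -55557910/993643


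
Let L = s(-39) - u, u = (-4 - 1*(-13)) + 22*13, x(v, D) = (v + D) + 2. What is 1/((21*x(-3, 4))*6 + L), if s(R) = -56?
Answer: 1/27 ≈ 0.037037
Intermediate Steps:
x(v, D) = 2 + D + v (x(v, D) = (D + v) + 2 = 2 + D + v)
u = 295 (u = (-4 + 13) + 286 = 9 + 286 = 295)
L = -351 (L = -56 - 1*295 = -56 - 295 = -351)
1/((21*x(-3, 4))*6 + L) = 1/((21*(2 + 4 - 3))*6 - 351) = 1/((21*3)*6 - 351) = 1/(63*6 - 351) = 1/(378 - 351) = 1/27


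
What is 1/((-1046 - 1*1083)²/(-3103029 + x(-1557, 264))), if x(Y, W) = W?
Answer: -3102765/4532641 ≈ -0.68454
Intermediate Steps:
1/((-1046 - 1*1083)²/(-3103029 + x(-1557, 264))) = 1/((-1046 - 1*1083)²/(-3103029 + 264)) = 1/((-1046 - 1083)²/(-3102765)) = 1/((-2129)²*(-1/3102765)) = 1/(4532641*(-1/3102765)) = 1/(-4532641/3102765) = -3102765/4532641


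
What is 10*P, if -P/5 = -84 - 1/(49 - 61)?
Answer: 25175/6 ≈ 4195.8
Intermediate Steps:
P = 5035/12 (P = -5*(-84 - 1/(49 - 61)) = -5*(-84 - 1/(-12)) = -5*(-84 - 1*(-1/12)) = -5*(-84 + 1/12) = -5*(-1007/12) = 5035/12 ≈ 419.58)
10*P = 10*(5035/12) = 25175/6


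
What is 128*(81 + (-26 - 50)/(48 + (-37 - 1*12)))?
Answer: 20096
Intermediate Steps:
128*(81 + (-26 - 50)/(48 + (-37 - 1*12))) = 128*(81 - 76/(48 + (-37 - 12))) = 128*(81 - 76/(48 - 49)) = 128*(81 - 76/(-1)) = 128*(81 - 76*(-1)) = 128*(81 + 76) = 128*157 = 20096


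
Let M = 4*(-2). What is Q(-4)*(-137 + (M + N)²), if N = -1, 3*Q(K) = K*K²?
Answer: 3584/3 ≈ 1194.7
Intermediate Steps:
Q(K) = K³/3 (Q(K) = (K*K²)/3 = K³/3)
M = -8
Q(-4)*(-137 + (M + N)²) = ((⅓)*(-4)³)*(-137 + (-8 - 1)²) = ((⅓)*(-64))*(-137 + (-9)²) = -64*(-137 + 81)/3 = -64/3*(-56) = 3584/3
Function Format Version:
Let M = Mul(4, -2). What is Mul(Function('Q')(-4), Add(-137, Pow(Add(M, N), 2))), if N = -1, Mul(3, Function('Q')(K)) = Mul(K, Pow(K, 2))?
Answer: Rational(3584, 3) ≈ 1194.7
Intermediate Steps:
Function('Q')(K) = Mul(Rational(1, 3), Pow(K, 3)) (Function('Q')(K) = Mul(Rational(1, 3), Mul(K, Pow(K, 2))) = Mul(Rational(1, 3), Pow(K, 3)))
M = -8
Mul(Function('Q')(-4), Add(-137, Pow(Add(M, N), 2))) = Mul(Mul(Rational(1, 3), Pow(-4, 3)), Add(-137, Pow(Add(-8, -1), 2))) = Mul(Mul(Rational(1, 3), -64), Add(-137, Pow(-9, 2))) = Mul(Rational(-64, 3), Add(-137, 81)) = Mul(Rational(-64, 3), -56) = Rational(3584, 3)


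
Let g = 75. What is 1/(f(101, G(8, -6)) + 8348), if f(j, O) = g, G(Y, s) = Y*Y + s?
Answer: 1/8423 ≈ 0.00011872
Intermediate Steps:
G(Y, s) = s + Y**2 (G(Y, s) = Y**2 + s = s + Y**2)
f(j, O) = 75
1/(f(101, G(8, -6)) + 8348) = 1/(75 + 8348) = 1/8423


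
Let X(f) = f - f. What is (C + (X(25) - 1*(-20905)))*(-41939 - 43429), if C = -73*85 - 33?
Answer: -1252092456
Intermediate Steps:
X(f) = 0
C = -6238 (C = -6205 - 33 = -6238)
(C + (X(25) - 1*(-20905)))*(-41939 - 43429) = (-6238 + (0 - 1*(-20905)))*(-41939 - 43429) = (-6238 + (0 + 20905))*(-85368) = (-6238 + 20905)*(-85368) = 14667*(-85368) = -1252092456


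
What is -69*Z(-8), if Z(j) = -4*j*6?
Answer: -13248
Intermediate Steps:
Z(j) = -24*j
-69*Z(-8) = -(-1656)*(-8) = -69*192 = -13248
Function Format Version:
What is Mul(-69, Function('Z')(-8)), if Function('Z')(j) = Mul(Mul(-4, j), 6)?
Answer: -13248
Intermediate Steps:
Function('Z')(j) = Mul(-24, j)
Mul(-69, Function('Z')(-8)) = Mul(-69, Mul(-24, -8)) = Mul(-69, 192) = -13248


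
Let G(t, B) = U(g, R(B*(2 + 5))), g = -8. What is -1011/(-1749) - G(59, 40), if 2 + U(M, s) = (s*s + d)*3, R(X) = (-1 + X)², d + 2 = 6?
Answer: -10597578025962/583 ≈ -1.8178e+10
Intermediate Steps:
d = 4 (d = -2 + 6 = 4)
U(M, s) = 10 + 3*s² (U(M, s) = -2 + (s*s + 4)*3 = -2 + (s² + 4)*3 = -2 + (4 + s²)*3 = -2 + (12 + 3*s²) = 10 + 3*s²)
G(t, B) = 10 + 3*(-1 + 7*B)⁴ (G(t, B) = 10 + 3*((-1 + B*(2 + 5))²)² = 10 + 3*((-1 + B*7)²)² = 10 + 3*((-1 + 7*B)²)² = 10 + 3*(-1 + 7*B)⁴)
-1011/(-1749) - G(59, 40) = -1011/(-1749) - (10 + 3*(-1 + 7*40)⁴) = -1011*(-1/1749) - (10 + 3*(-1 + 280)⁴) = 337/583 - (10 + 3*279⁴) = 337/583 - (10 + 3*6059221281) = 337/583 - (10 + 18177663843) = 337/583 - 1*18177663853 = 337/583 - 18177663853 = -10597578025962/583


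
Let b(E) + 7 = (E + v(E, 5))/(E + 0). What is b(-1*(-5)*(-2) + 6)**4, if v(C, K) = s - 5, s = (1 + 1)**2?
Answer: 279841/256 ≈ 1093.1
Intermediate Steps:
s = 4 (s = 2**2 = 4)
v(C, K) = -1 (v(C, K) = 4 - 5 = -1)
b(E) = -7 + (-1 + E)/E (b(E) = -7 + (E - 1)/(E + 0) = -7 + (-1 + E)/E)
b(-1*(-5)*(-2) + 6)**4 = (-6 - 1/(-1*(-5)*(-2) + 6))**4 = (-6 - 1/(5*(-2) + 6))**4 = (-6 - 1/(-10 + 6))**4 = (-6 - 1/(-4))**4 = (-6 - 1*(-1/4))**4 = (-6 + 1/4)**4 = (-23/4)**4 = 279841/256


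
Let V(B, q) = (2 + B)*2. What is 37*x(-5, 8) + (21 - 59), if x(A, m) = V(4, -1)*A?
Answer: -2258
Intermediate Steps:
V(B, q) = 4 + 2*B
x(A, m) = 12*A (x(A, m) = (4 + 2*4)*A = (4 + 8)*A = 12*A)
37*x(-5, 8) + (21 - 59) = 37*(12*(-5)) + (21 - 59) = 37*(-60) - 38 = -2220 - 38 = -2258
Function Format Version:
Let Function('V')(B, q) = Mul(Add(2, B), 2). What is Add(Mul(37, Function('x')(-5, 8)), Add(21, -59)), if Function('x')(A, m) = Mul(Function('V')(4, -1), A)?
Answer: -2258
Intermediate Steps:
Function('V')(B, q) = Add(4, Mul(2, B))
Function('x')(A, m) = Mul(12, A) (Function('x')(A, m) = Mul(Add(4, Mul(2, 4)), A) = Mul(Add(4, 8), A) = Mul(12, A))
Add(Mul(37, Function('x')(-5, 8)), Add(21, -59)) = Add(Mul(37, Mul(12, -5)), Add(21, -59)) = Add(Mul(37, -60), -38) = Add(-2220, -38) = -2258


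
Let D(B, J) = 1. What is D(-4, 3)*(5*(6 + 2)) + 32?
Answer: 72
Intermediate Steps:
D(-4, 3)*(5*(6 + 2)) + 32 = 1*(5*(6 + 2)) + 32 = 1*(5*8) + 32 = 1*40 + 32 = 40 + 32 = 72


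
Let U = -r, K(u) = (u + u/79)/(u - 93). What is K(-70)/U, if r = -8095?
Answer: 1120/20847863 ≈ 5.3723e-5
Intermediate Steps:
K(u) = 80*u/(79*(-93 + u)) (K(u) = (u + u*(1/79))/(-93 + u) = (u + u/79)/(-93 + u) = (80*u/79)/(-93 + u) = 80*u/(79*(-93 + u)))
U = 8095 (U = -1*(-8095) = 8095)
K(-70)/U = ((80/79)*(-70)/(-93 - 70))/8095 = ((80/79)*(-70)/(-163))*(1/8095) = ((80/79)*(-70)*(-1/163))*(1/8095) = (5600/12877)*(1/8095) = 1120/20847863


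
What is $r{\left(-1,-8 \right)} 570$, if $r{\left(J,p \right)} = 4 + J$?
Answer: $1710$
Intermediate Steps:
$r{\left(-1,-8 \right)} 570 = \left(4 - 1\right) 570 = 3 \cdot 570 = 1710$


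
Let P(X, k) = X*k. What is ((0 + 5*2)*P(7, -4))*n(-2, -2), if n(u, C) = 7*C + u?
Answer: 4480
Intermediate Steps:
n(u, C) = u + 7*C
((0 + 5*2)*P(7, -4))*n(-2, -2) = ((0 + 5*2)*(7*(-4)))*(-2 + 7*(-2)) = ((0 + 10)*(-28))*(-2 - 14) = (10*(-28))*(-16) = -280*(-16) = 4480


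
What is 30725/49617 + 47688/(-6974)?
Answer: -1075929673/173014479 ≈ -6.2187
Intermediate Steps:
30725/49617 + 47688/(-6974) = 30725*(1/49617) + 47688*(-1/6974) = 30725/49617 - 23844/3487 = -1075929673/173014479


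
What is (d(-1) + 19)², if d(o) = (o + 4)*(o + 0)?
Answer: 256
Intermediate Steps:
d(o) = o*(4 + o) (d(o) = (4 + o)*o = o*(4 + o))
(d(-1) + 19)² = (-(4 - 1) + 19)² = (-1*3 + 19)² = (-3 + 19)² = 16² = 256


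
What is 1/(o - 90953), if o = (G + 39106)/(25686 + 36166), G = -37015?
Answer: -61852/5625622865 ≈ -1.0995e-5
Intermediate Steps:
o = 2091/61852 (o = (-37015 + 39106)/(25686 + 36166) = 2091/61852 ≈ 0.033807)
1/(o - 90953) = 1/(2091/61852 - 90953) = 1/(-5625622865/61852) = -61852/5625622865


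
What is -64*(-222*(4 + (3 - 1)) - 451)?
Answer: 114112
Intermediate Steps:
-64*(-222*(4 + (3 - 1)) - 451) = -64*(-222*(4 + 2) - 451) = -64*(-222*6 - 451) = -64*(-1332 - 451) = -64*(-1783) = 114112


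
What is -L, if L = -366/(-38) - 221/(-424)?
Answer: -81791/8056 ≈ -10.153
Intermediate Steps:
L = 81791/8056 (L = -366*(-1/38) - 221*(-1/424) = 183/19 + 221/424 = 81791/8056 ≈ 10.153)
-L = -1*81791/8056 = -81791/8056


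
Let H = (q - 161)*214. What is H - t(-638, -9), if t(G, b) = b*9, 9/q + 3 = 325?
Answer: -5533090/161 ≈ -34367.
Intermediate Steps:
q = 9/322 (q = 9/(-3 + 325) = 9/322 ≈ 0.027950)
H = -5546131/161 (H = (9/322 - 161)*214 = -51833/322*214 = -5546131/161 ≈ -34448.)
t(G, b) = 9*b
H - t(-638, -9) = -5546131/161 - 9*(-9) = -5546131/161 - 1*(-81) = -5546131/161 + 81 = -5533090/161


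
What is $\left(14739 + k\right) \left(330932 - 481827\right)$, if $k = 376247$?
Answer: $-58997832470$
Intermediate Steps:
$\left(14739 + k\right) \left(330932 - 481827\right) = \left(14739 + 376247\right) \left(330932 - 481827\right) = 390986 \left(-150895\right) = -58997832470$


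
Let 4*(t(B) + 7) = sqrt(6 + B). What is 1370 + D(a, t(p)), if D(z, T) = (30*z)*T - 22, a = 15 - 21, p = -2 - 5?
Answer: 2608 - 45*I ≈ 2608.0 - 45.0*I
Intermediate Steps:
p = -7
a = -6
t(B) = -7 + sqrt(6 + B)/4
D(z, T) = -22 + 30*T*z (D(z, T) = 30*T*z - 22 = -22 + 30*T*z)
1370 + D(a, t(p)) = 1370 + (-22 + 30*(-7 + sqrt(6 - 7)/4)*(-6)) = 1370 + (-22 + 30*(-7 + sqrt(-1)/4)*(-6)) = 1370 + (-22 + 30*(-7 + I/4)*(-6)) = 1370 + (-22 + (1260 - 45*I)) = 1370 + (1238 - 45*I) = 2608 - 45*I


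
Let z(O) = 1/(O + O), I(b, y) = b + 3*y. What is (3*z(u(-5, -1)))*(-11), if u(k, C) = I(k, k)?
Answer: 33/40 ≈ 0.82500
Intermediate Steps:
u(k, C) = 4*k (u(k, C) = k + 3*k = 4*k)
z(O) = 1/(2*O)
(3*z(u(-5, -1)))*(-11) = (3*(1/(2*((4*(-5))))))*(-11) = (3*((1/2)/(-20)))*(-11) = (3*((1/2)*(-1/20)))*(-11) = (3*(-1/40))*(-11) = -3/40*(-11) = 33/40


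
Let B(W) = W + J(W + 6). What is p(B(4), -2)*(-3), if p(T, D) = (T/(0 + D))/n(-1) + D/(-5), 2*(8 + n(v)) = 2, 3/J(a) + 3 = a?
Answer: -1053/490 ≈ -2.1490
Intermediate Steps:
J(a) = 3/(-3 + a)
n(v) = -7 (n(v) = -8 + (1/2)*2 = -8 + 1 = -7)
B(W) = W + 3/(3 + W) (B(W) = W + 3/(-3 + (W + 6)) = W + 3/(-3 + (6 + W)) = W + 3/(3 + W))
p(T, D) = -D/5 - T/(7*D) (p(T, D) = (T/(0 + D))/(-7) + D/(-5) = (T/D)*(-1/7) + D*(-1/5) = -T/(7*D) - D/5 = -D/5 - T/(7*D))
p(B(4), -2)*(-3) = (-1/5*(-2) - 1/7*(3 + 4*(3 + 4))/(3 + 4)/(-2))*(-3) = (2/5 - 1/7*(3 + 4*7)/7*(-1/2))*(-3) = (2/5 - 1/7*(3 + 28)/7*(-1/2))*(-3) = (2/5 - 1/7*(1/7)*31*(-1/2))*(-3) = (2/5 - 1/7*31/7*(-1/2))*(-3) = (2/5 + 31/98)*(-3) = (351/490)*(-3) = -1053/490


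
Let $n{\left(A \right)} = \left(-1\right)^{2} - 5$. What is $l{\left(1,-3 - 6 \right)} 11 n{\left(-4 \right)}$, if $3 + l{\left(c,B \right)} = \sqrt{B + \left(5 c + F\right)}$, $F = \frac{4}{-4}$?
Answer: $132 - 44 i \sqrt{5} \approx 132.0 - 98.387 i$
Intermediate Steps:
$F = -1$ ($F = 4 \left(- \frac{1}{4}\right) = -1$)
$n{\left(A \right)} = -4$ ($n{\left(A \right)} = 1 - 5 = -4$)
$l{\left(c,B \right)} = -3 + \sqrt{-1 + B + 5 c}$ ($l{\left(c,B \right)} = -3 + \sqrt{B + \left(5 c - 1\right)} = -3 + \sqrt{B + \left(-1 + 5 c\right)} = -3 + \sqrt{-1 + B + 5 c}$)
$l{\left(1,-3 - 6 \right)} 11 n{\left(-4 \right)} = \left(-3 + \sqrt{-1 - 9 + 5 \cdot 1}\right) 11 \left(-4\right) = \left(-3 + \sqrt{-1 - 9 + 5}\right) 11 \left(-4\right) = \left(-3 + \sqrt{-5}\right) 11 \left(-4\right) = \left(-3 + i \sqrt{5}\right) 11 \left(-4\right) = \left(-33 + 11 i \sqrt{5}\right) \left(-4\right) = 132 - 44 i \sqrt{5}$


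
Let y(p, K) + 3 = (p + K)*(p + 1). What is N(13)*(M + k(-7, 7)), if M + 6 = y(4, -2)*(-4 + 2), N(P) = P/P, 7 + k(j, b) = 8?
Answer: -19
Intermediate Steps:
k(j, b) = 1 (k(j, b) = -7 + 8 = 1)
y(p, K) = -3 + (1 + p)*(K + p) (y(p, K) = -3 + (p + K)*(p + 1) = -3 + (K + p)*(1 + p) = -3 + (1 + p)*(K + p))
N(P) = 1
M = -20 (M = -6 + (-3 - 2 + 4 + 4² - 2*4)*(-4 + 2) = -6 + (-3 - 2 + 4 + 16 - 8)*(-2) = -6 + 7*(-2) = -6 - 14 = -20)
N(13)*(M + k(-7, 7)) = 1*(-20 + 1) = 1*(-19) = -19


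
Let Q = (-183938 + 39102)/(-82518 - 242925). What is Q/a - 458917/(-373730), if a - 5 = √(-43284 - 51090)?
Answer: 14098886398272569/11481543861803610 - 1013852*I*√214/10240497919 ≈ 1.228 - 0.0014483*I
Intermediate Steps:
Q = 144836/325443 (Q = -144836/(-325443) = -144836*(-1/325443) = 144836/325443 ≈ 0.44504)
a = 5 + 21*I*√214 (a = 5 + √(-43284 - 51090) = 5 + √(-94374) = 5 + 21*I*√214 ≈ 5.0 + 307.2*I)
Q/a - 458917/(-373730) = 144836/(325443*(5 + 21*I*√214)) - 458917/(-373730) = 144836/(325443*(5 + 21*I*√214)) - 458917*(-1/373730) = 144836/(325443*(5 + 21*I*√214)) + 458917/373730 = 458917/373730 + 144836/(325443*(5 + 21*I*√214))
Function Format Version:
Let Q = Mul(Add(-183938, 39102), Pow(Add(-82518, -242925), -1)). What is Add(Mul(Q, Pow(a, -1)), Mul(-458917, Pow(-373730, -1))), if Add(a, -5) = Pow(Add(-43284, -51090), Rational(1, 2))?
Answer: Add(Rational(14098886398272569, 11481543861803610), Mul(Rational(-1013852, 10240497919), I, Pow(214, Rational(1, 2)))) ≈ Add(1.2280, Mul(-0.0014483, I))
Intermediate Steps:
Q = Rational(144836, 325443) (Q = Mul(-144836, Pow(-325443, -1)) = Mul(-144836, Rational(-1, 325443)) = Rational(144836, 325443) ≈ 0.44504)
a = Add(5, Mul(21, I, Pow(214, Rational(1, 2)))) (a = Add(5, Pow(Add(-43284, -51090), Rational(1, 2))) = Add(5, Pow(-94374, Rational(1, 2))) = Add(5, Mul(21, I, Pow(214, Rational(1, 2)))) ≈ Add(5.0000, Mul(307.20, I)))
Add(Mul(Q, Pow(a, -1)), Mul(-458917, Pow(-373730, -1))) = Add(Mul(Rational(144836, 325443), Pow(Add(5, Mul(21, I, Pow(214, Rational(1, 2)))), -1)), Mul(-458917, Pow(-373730, -1))) = Add(Mul(Rational(144836, 325443), Pow(Add(5, Mul(21, I, Pow(214, Rational(1, 2)))), -1)), Mul(-458917, Rational(-1, 373730))) = Add(Mul(Rational(144836, 325443), Pow(Add(5, Mul(21, I, Pow(214, Rational(1, 2)))), -1)), Rational(458917, 373730)) = Add(Rational(458917, 373730), Mul(Rational(144836, 325443), Pow(Add(5, Mul(21, I, Pow(214, Rational(1, 2)))), -1)))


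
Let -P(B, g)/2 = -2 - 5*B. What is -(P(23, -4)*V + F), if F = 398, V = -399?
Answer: 92968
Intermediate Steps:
P(B, g) = 4 + 10*B (P(B, g) = -2*(-2 - 5*B) = 4 + 10*B)
-(P(23, -4)*V + F) = -((4 + 10*23)*(-399) + 398) = -((4 + 230)*(-399) + 398) = -(234*(-399) + 398) = -(-93366 + 398) = -1*(-92968) = 92968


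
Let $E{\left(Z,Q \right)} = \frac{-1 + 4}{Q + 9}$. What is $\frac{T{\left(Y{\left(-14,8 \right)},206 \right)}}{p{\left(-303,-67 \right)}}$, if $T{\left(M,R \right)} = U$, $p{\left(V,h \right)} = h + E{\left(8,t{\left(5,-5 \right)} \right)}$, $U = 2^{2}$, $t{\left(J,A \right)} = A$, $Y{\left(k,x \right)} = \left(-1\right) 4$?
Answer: $- \frac{16}{265} \approx -0.060377$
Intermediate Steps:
$Y{\left(k,x \right)} = -4$
$E{\left(Z,Q \right)} = \frac{3}{9 + Q}$
$U = 4$
$p{\left(V,h \right)} = \frac{3}{4} + h$ ($p{\left(V,h \right)} = h + \frac{3}{9 - 5} = h + \frac{3}{4} = \frac{3}{4} + h$)
$T{\left(M,R \right)} = 4$
$\frac{T{\left(Y{\left(-14,8 \right)},206 \right)}}{p{\left(-303,-67 \right)}} = \frac{4}{\frac{3}{4} - 67} = \frac{4}{- \frac{265}{4}} = 4 \left(- \frac{4}{265}\right) = - \frac{16}{265}$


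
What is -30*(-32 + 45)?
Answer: -390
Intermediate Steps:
-30*(-32 + 45) = -30*13 = -390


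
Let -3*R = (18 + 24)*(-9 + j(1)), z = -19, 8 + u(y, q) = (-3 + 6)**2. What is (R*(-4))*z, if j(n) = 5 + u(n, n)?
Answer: 3192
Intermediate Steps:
u(y, q) = 1 (u(y, q) = -8 + (-3 + 6)**2 = -8 + 3**2 = -8 + 9 = 1)
j(n) = 6 (j(n) = 5 + 1 = 6)
R = 42 (R = -(18 + 24)*(-9 + 6)/3 = -14*(-3) = -1/3*(-126) = 42)
(R*(-4))*z = (42*(-4))*(-19) = -168*(-19) = 3192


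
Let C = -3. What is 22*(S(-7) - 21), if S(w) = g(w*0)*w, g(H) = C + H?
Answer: 0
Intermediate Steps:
g(H) = -3 + H
S(w) = -3*w (S(w) = (-3 + w*0)*w = (-3 + 0)*w = -3*w)
22*(S(-7) - 21) = 22*(-3*(-7) - 21) = 22*(21 - 21) = 22*0 = 0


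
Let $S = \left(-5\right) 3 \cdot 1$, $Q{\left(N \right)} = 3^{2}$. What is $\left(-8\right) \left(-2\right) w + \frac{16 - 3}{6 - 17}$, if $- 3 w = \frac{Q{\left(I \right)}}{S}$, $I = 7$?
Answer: $\frac{111}{55} \approx 2.0182$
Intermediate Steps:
$Q{\left(N \right)} = 9$
$S = -15$ ($S = \left(-15\right) 1 = -15$)
$w = \frac{1}{5}$ ($w = - \frac{9 \frac{1}{-15}}{3} = - \frac{9 \left(- \frac{1}{15}\right)}{3} = \left(- \frac{1}{3}\right) \left(- \frac{3}{5}\right) = \frac{1}{5} \approx 0.2$)
$\left(-8\right) \left(-2\right) w + \frac{16 - 3}{6 - 17} = \left(-8\right) \left(-2\right) \frac{1}{5} + \frac{16 - 3}{6 - 17} = 16 \cdot \frac{1}{5} + \frac{13}{-11} = \frac{16}{5} + 13 \left(- \frac{1}{11}\right) = \frac{16}{5} - \frac{13}{11} = \frac{111}{55}$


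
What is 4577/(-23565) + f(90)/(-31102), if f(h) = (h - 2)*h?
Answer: -164494327/366459315 ≈ -0.44887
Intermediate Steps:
f(h) = h*(-2 + h) (f(h) = (-2 + h)*h = h*(-2 + h))
4577/(-23565) + f(90)/(-31102) = 4577/(-23565) + (90*(-2 + 90))/(-31102) = 4577*(-1/23565) + (90*88)*(-1/31102) = -4577/23565 + 7920*(-1/31102) = -4577/23565 - 3960/15551 = -164494327/366459315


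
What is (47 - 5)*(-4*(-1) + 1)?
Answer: 210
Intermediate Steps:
(47 - 5)*(-4*(-1) + 1) = 42*(4 + 1) = 42*5 = 210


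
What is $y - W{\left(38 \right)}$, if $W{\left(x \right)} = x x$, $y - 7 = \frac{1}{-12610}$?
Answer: $- \frac{18120571}{12610} \approx -1437.0$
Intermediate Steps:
$y = \frac{88269}{12610}$ ($y = 7 + \frac{1}{-12610} = 7 - \frac{1}{12610} = \frac{88269}{12610} \approx 6.9999$)
$W{\left(x \right)} = x^{2}$
$y - W{\left(38 \right)} = \frac{88269}{12610} - 38^{2} = \frac{88269}{12610} - 1444 = - \frac{18120571}{12610}$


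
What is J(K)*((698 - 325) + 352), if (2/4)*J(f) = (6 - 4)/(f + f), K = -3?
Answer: -1450/3 ≈ -483.33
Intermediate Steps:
J(f) = 2/f (J(f) = 2*((6 - 4)/(f + f)) = 2*(2/((2*f))) = 2*(2*(1/(2*f))) = 2/f)
J(K)*((698 - 325) + 352) = (2/(-3))*((698 - 325) + 352) = (2*(-⅓))*(373 + 352) = -⅔*725 = -1450/3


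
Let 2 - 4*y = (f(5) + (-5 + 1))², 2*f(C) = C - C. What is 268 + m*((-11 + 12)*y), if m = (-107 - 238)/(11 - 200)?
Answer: 4709/18 ≈ 261.61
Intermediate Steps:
f(C) = 0 (f(C) = (C - C)/2 = (½)*0 = 0)
m = 115/63 (m = -345/(-189) = -345*(-1/189) = 115/63 ≈ 1.8254)
y = -7/2 (y = ½ - (0 + (-5 + 1))²/4 = ½ - (0 - 4)²/4 = ½ - ¼*(-4)² = ½ - ¼*16 = ½ - 4 = -7/2 ≈ -3.5000)
268 + m*((-11 + 12)*y) = 268 + 115*((-11 + 12)*(-7/2))/63 = 268 + 115*(1*(-7/2))/63 = 268 + (115/63)*(-7/2) = 268 - 115/18 = 4709/18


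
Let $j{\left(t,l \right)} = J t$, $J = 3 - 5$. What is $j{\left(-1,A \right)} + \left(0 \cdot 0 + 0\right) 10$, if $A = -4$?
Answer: $2$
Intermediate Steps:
$J = -2$
$j{\left(t,l \right)} = - 2 t$
$j{\left(-1,A \right)} + \left(0 \cdot 0 + 0\right) 10 = \left(-2\right) \left(-1\right) + \left(0 \cdot 0 + 0\right) 10 = 2 + \left(0 + 0\right) 10 = 2 + 0 \cdot 10 = 2 + 0 = 2$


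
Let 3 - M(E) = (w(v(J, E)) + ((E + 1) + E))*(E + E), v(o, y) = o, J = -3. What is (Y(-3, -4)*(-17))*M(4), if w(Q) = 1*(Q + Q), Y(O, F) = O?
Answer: -1071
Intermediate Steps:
w(Q) = 2*Q (w(Q) = 1*(2*Q) = 2*Q)
M(E) = 3 - 2*E*(-5 + 2*E) (M(E) = 3 - (2*(-3) + ((E + 1) + E))*(E + E) = 3 - (-6 + ((1 + E) + E))*2*E = 3 - (-6 + (1 + 2*E))*2*E = 3 - (-5 + 2*E)*2*E = 3 - 2*E*(-5 + 2*E))
(Y(-3, -4)*(-17))*M(4) = (-3*(-17))*(3 - 4*4² + 10*4) = 51*(3 - 4*16 + 40) = 51*(3 - 64 + 40) = 51*(-21) = -1071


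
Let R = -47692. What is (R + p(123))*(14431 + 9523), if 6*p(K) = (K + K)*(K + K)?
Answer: -900814124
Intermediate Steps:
p(K) = 2*K**2/3 (p(K) = ((K + K)*(K + K))/6 = ((2*K)*(2*K))/6 = (4*K**2)/6 = 2*K**2/3)
(R + p(123))*(14431 + 9523) = (-47692 + (2/3)*123**2)*(14431 + 9523) = (-47692 + (2/3)*15129)*23954 = (-47692 + 10086)*23954 = -37606*23954 = -900814124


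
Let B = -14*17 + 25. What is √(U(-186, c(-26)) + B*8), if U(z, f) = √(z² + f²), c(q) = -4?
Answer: √(-1704 + 2*√8653) ≈ 38.961*I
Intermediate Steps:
U(z, f) = √(f² + z²)
B = -213 (B = -238 + 25 = -213)
√(U(-186, c(-26)) + B*8) = √(√((-4)² + (-186)²) - 213*8) = √(√(16 + 34596) - 1704) = √(√34612 - 1704) = √(2*√8653 - 1704) = √(-1704 + 2*√8653)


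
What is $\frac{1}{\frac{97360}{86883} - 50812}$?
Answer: $- \frac{86883}{4414601636} \approx -1.9681 \cdot 10^{-5}$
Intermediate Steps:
$\frac{1}{\frac{97360}{86883} - 50812} = \frac{1}{- \frac{4414601636}{86883}} = - \frac{86883}{4414601636}$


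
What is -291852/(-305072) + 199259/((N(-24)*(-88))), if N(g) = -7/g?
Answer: -45585638085/5872636 ≈ -7762.4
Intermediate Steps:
-291852/(-305072) + 199259/((N(-24)*(-88))) = -291852/(-305072) + 199259/((-7/(-24)*(-88))) = -291852*(-1/305072) + 199259/((-7*(-1/24)*(-88))) = 72963/76268 + 199259/(((7/24)*(-88))) = 72963/76268 + 199259/(-77/3) = 72963/76268 + 199259*(-3/77) = 72963/76268 - 597777/77 = -45585638085/5872636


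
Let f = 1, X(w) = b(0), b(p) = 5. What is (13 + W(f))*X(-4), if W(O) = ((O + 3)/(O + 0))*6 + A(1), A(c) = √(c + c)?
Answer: 185 + 5*√2 ≈ 192.07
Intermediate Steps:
A(c) = √2*√c (A(c) = √(2*c) = √2*√c)
X(w) = 5
W(O) = √2 + 6*(3 + O)/O (W(O) = ((O + 3)/(O + 0))*6 + √2*√1 = ((3 + O)/O)*6 + √2*1 = ((3 + O)/O)*6 + √2 = 6*(3 + O)/O + √2 = √2 + 6*(3 + O)/O)
(13 + W(f))*X(-4) = (13 + (6 + √2 + 18/1))*5 = (13 + (6 + √2 + 18*1))*5 = (13 + (6 + √2 + 18))*5 = (13 + (24 + √2))*5 = (37 + √2)*5 = 185 + 5*√2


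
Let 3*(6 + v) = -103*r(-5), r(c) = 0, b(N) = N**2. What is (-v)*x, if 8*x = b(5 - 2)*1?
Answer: 27/4 ≈ 6.7500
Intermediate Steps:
x = 9/8 (x = ((5 - 2)**2*1)/8 = (3**2*1)/8 = (9*1)/8 = (1/8)*9 = 9/8 ≈ 1.1250)
v = -6 (v = -6 + (-103*0)/3 = -6 + (1/3)*0 = -6 + 0 = -6)
(-v)*x = -1*(-6)*(9/8) = 6*(9/8) = 27/4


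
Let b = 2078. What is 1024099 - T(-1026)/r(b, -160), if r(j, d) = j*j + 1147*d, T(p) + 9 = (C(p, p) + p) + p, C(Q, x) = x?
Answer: 67209569221/65628 ≈ 1.0241e+6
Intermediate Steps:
T(p) = -9 + 3*p (T(p) = -9 + ((p + p) + p) = -9 + (2*p + p) = -9 + 3*p)
r(j, d) = j² + 1147*d
1024099 - T(-1026)/r(b, -160) = 1024099 - (-9 + 3*(-1026))/(2078² + 1147*(-160)) = 1024099 - (-9 - 3078)/(4318084 - 183520) = 1024099 - (-3087)/4134564 = 1024099 - 1*(-49/65628) = 1024099 + 49/65628 = 67209569221/65628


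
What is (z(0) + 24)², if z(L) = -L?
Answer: 576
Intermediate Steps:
(z(0) + 24)² = (-1*0 + 24)² = (0 + 24)² = 24² = 576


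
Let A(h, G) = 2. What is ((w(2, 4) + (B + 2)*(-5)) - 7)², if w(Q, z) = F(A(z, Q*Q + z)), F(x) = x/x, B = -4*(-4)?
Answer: 9216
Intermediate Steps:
B = 16
F(x) = 1
w(Q, z) = 1
((w(2, 4) + (B + 2)*(-5)) - 7)² = ((1 + (16 + 2)*(-5)) - 7)² = ((1 + 18*(-5)) - 7)² = ((1 - 90) - 7)² = (-89 - 7)² = (-96)² = 9216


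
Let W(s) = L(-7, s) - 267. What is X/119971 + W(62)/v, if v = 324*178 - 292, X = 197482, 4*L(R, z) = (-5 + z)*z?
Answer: 22810958563/13767871960 ≈ 1.6568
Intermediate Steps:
L(R, z) = z*(-5 + z)/4 (L(R, z) = ((-5 + z)*z)/4 = (z*(-5 + z))/4 = z*(-5 + z)/4)
v = 57380 (v = 57672 - 292 = 57380)
W(s) = -267 + s*(-5 + s)/4 (W(s) = s*(-5 + s)/4 - 267 = -267 + s*(-5 + s)/4)
X/119971 + W(62)/v = 197482/119971 + (-267 + (1/4)*62*(-5 + 62))/57380 = 197482*(1/119971) + (-267 + (1/4)*62*57)*(1/57380) = 197482/119971 + (-267 + 1767/2)*(1/57380) = 197482/119971 + (1233/2)*(1/57380) = 197482/119971 + 1233/114760 = 22810958563/13767871960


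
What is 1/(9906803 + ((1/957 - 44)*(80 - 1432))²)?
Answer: 915849/3249945920445643 ≈ 2.8180e-10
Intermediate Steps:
1/(9906803 + ((1/957 - 44)*(80 - 1432))²) = 1/(9906803 + ((1/957 - 44)*(-1352))²) = 1/(9906803 + (-42107/957*(-1352))²) = 1/(9906803 + (56928664/957)²) = 1/(9906803 + 3240872784824896/915849) = 1/(3249945920445643/915849) = 915849/3249945920445643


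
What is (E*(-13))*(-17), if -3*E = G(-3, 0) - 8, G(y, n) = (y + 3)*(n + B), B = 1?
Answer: 1768/3 ≈ 589.33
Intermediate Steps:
G(y, n) = (1 + n)*(3 + y) (G(y, n) = (y + 3)*(n + 1) = (3 + y)*(1 + n) = (1 + n)*(3 + y))
E = 8/3 (E = -((3 - 3 + 3*0 + 0*(-3)) - 8)/3 = -((3 - 3 + 0 + 0) - 8)/3 = -(0 - 8)/3 = -⅓*(-8) = 8/3 ≈ 2.6667)
(E*(-13))*(-17) = ((8/3)*(-13))*(-17) = -104/3*(-17) = 1768/3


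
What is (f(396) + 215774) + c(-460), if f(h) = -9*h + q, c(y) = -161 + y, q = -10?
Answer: 211579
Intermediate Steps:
f(h) = -10 - 9*h (f(h) = -9*h - 10 = -10 - 9*h)
(f(396) + 215774) + c(-460) = ((-10 - 9*396) + 215774) + (-161 - 460) = ((-10 - 3564) + 215774) - 621 = (-3574 + 215774) - 621 = 212200 - 621 = 211579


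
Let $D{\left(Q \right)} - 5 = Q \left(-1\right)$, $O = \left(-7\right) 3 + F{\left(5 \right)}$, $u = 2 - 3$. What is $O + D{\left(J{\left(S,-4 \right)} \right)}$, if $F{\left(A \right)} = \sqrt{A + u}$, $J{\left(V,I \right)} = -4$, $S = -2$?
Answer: $-10$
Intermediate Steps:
$u = -1$
$F{\left(A \right)} = \sqrt{-1 + A}$ ($F{\left(A \right)} = \sqrt{A - 1} = \sqrt{-1 + A}$)
$O = -19$ ($O = \left(-7\right) 3 + \sqrt{-1 + 5} = -21 + \sqrt{4} = -21 + 2 = -19$)
$D{\left(Q \right)} = 5 - Q$ ($D{\left(Q \right)} = 5 + Q \left(-1\right) = 5 - Q$)
$O + D{\left(J{\left(S,-4 \right)} \right)} = -19 + \left(5 - -4\right) = -19 + \left(5 + 4\right) = -19 + 9 = -10$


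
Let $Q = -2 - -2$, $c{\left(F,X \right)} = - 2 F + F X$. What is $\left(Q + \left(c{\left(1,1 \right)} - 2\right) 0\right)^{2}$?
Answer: $0$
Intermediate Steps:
$Q = 0$ ($Q = -2 + 2 = 0$)
$\left(Q + \left(c{\left(1,1 \right)} - 2\right) 0\right)^{2} = \left(0 + \left(1 \left(-2 + 1\right) - 2\right) 0\right)^{2} = \left(0 + \left(1 \left(-1\right) - 2\right) 0\right)^{2} = \left(0 + \left(-1 - 2\right) 0\right)^{2} = \left(0 - 0\right)^{2} = \left(0 + 0\right)^{2} = 0^{2} = 0$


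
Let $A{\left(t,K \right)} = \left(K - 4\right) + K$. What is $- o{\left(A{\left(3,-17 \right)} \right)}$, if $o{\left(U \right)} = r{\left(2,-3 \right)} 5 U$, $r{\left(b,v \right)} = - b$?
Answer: $-380$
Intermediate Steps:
$A{\left(t,K \right)} = -4 + 2 K$ ($A{\left(t,K \right)} = \left(-4 + K\right) + K = -4 + 2 K$)
$o{\left(U \right)} = - 10 U$ ($o{\left(U \right)} = \left(-1\right) 2 \cdot 5 U = \left(-2\right) 5 U = - 10 U$)
$- o{\left(A{\left(3,-17 \right)} \right)} = - \left(-10\right) \left(-4 + 2 \left(-17\right)\right) = - \left(-10\right) \left(-4 - 34\right) = - \left(-10\right) \left(-38\right) = \left(-1\right) 380 = -380$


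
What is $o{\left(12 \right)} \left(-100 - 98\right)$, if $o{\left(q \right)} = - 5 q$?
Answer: $11880$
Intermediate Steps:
$o{\left(12 \right)} \left(-100 - 98\right) = \left(-5\right) 12 \left(-100 - 98\right) = \left(-60\right) \left(-198\right) = 11880$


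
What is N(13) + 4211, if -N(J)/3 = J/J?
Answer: 4208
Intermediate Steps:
N(J) = -3 (N(J) = -3*J/J = -3*1 = -3)
N(13) + 4211 = -3 + 4211 = 4208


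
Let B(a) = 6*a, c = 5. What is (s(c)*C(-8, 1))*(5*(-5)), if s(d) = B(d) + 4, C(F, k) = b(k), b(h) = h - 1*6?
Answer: 4250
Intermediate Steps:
b(h) = -6 + h (b(h) = h - 6 = -6 + h)
C(F, k) = -6 + k
s(d) = 4 + 6*d (s(d) = 6*d + 4 = 4 + 6*d)
(s(c)*C(-8, 1))*(5*(-5)) = ((4 + 6*5)*(-6 + 1))*(5*(-5)) = ((4 + 30)*(-5))*(-25) = (34*(-5))*(-25) = -170*(-25) = 4250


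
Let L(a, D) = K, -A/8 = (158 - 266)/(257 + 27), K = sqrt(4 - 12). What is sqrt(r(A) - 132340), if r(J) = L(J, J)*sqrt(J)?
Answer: 2*sqrt(-166781485 + 426*I*sqrt(213))/71 ≈ 0.0067806 + 363.79*I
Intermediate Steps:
K = 2*I*sqrt(2) (K = sqrt(-8) = 2*I*sqrt(2) ≈ 2.8284*I)
A = 216/71 (A = -8*(158 - 266)/(257 + 27) = -(-864)/284 = -8*(-27/71) = 216/71 ≈ 3.0423)
L(a, D) = 2*I*sqrt(2)
r(J) = 2*I*sqrt(2)*sqrt(J) (r(J) = (2*I*sqrt(2))*sqrt(J) = 2*I*sqrt(2)*sqrt(J))
sqrt(r(A) - 132340) = sqrt(2*I*sqrt(2)*sqrt(216/71) - 132340) = sqrt(2*I*sqrt(2)*(6*sqrt(426)/71) - 132340) = sqrt(24*I*sqrt(213)/71 - 132340) = sqrt(-132340 + 24*I*sqrt(213)/71)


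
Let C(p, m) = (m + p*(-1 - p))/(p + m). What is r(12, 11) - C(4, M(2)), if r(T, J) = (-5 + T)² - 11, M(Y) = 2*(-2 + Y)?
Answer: 43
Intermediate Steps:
M(Y) = -4 + 2*Y
r(T, J) = -11 + (-5 + T)²
C(p, m) = (m + p*(-1 - p))/(m + p)
r(12, 11) - C(4, M(2)) = (-11 + (-5 + 12)²) - ((-4 + 2*2) - 1*4 - 1*4²)/((-4 + 2*2) + 4) = (-11 + 7²) - ((-4 + 4) - 4 - 1*16)/((-4 + 4) + 4) = (-11 + 49) - (0 - 4 - 16)/(0 + 4) = 38 - (-20)/4 = 38 - 1*(-5) = 38 + 5 = 43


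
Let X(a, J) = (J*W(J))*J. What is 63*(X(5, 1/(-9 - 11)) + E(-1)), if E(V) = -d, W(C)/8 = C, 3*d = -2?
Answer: 41937/1000 ≈ 41.937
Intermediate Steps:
d = -⅔ (d = (⅓)*(-2) = -⅔ ≈ -0.66667)
W(C) = 8*C
E(V) = ⅔ (E(V) = -1*(-⅔) = ⅔)
X(a, J) = 8*J³ (X(a, J) = (J*(8*J))*J = (8*J²)*J = 8*J³)
63*(X(5, 1/(-9 - 11)) + E(-1)) = 63*(8*(1/(-9 - 11))³ + ⅔) = 63*(8*(1/(-20))³ + ⅔) = 63*(8*(-1/20)³ + ⅔) = 63*(8*(-1/8000) + ⅔) = 63*(-1/1000 + ⅔) = 63*(1997/3000) = 41937/1000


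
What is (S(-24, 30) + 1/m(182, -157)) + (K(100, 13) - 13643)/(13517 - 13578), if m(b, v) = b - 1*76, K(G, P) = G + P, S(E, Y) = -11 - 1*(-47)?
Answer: 1667017/6466 ≈ 257.81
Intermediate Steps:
S(E, Y) = 36 (S(E, Y) = -11 + 47 = 36)
m(b, v) = -76 + b (m(b, v) = b - 76 = -76 + b)
(S(-24, 30) + 1/m(182, -157)) + (K(100, 13) - 13643)/(13517 - 13578) = (36 + 1/(-76 + 182)) + ((100 + 13) - 13643)/(13517 - 13578) = (36 + 1/106) + (113 - 13643)/(-61) = (36 + 1/106) - 13530*(-1/61) = 3817/106 + 13530/61 = 1667017/6466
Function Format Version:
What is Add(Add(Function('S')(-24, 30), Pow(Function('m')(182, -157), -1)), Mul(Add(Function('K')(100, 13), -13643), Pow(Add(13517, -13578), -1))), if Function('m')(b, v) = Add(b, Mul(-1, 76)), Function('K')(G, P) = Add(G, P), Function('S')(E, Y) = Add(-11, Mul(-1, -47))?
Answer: Rational(1667017, 6466) ≈ 257.81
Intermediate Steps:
Function('S')(E, Y) = 36 (Function('S')(E, Y) = Add(-11, 47) = 36)
Function('m')(b, v) = Add(-76, b) (Function('m')(b, v) = Add(b, -76) = Add(-76, b))
Add(Add(Function('S')(-24, 30), Pow(Function('m')(182, -157), -1)), Mul(Add(Function('K')(100, 13), -13643), Pow(Add(13517, -13578), -1))) = Add(Add(36, Pow(Add(-76, 182), -1)), Mul(Add(Add(100, 13), -13643), Pow(Add(13517, -13578), -1))) = Add(Add(36, Pow(106, -1)), Mul(Add(113, -13643), Pow(-61, -1))) = Add(Add(36, Rational(1, 106)), Mul(-13530, Rational(-1, 61))) = Add(Rational(3817, 106), Rational(13530, 61)) = Rational(1667017, 6466)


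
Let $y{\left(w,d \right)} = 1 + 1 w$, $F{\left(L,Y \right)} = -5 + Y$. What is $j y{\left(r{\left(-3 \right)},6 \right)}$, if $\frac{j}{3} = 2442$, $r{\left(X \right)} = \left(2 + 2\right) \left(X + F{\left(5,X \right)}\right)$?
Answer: $-315018$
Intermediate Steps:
$r{\left(X \right)} = -20 + 8 X$ ($r{\left(X \right)} = \left(2 + 2\right) \left(X + \left(-5 + X\right)\right) = 4 \left(-5 + 2 X\right) = -20 + 8 X$)
$y{\left(w,d \right)} = 1 + w$
$j = 7326$ ($j = 3 \cdot 2442 = 7326$)
$j y{\left(r{\left(-3 \right)},6 \right)} = 7326 \left(1 + \left(-20 + 8 \left(-3\right)\right)\right) = 7326 \left(1 - 44\right) = 7326 \left(-43\right) = -315018$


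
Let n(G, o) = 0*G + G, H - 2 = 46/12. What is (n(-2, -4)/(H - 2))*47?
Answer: -564/23 ≈ -24.522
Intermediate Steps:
H = 35/6 (H = 2 + 46/12 = 2 + 46*(1/12) = 2 + 23/6 = 35/6 ≈ 5.8333)
n(G, o) = G (n(G, o) = 0 + G = G)
(n(-2, -4)/(H - 2))*47 = -2/(35/6 - 2)*47 = -2/23/6*47 = -2*6/23*47 = -12/23*47 = -564/23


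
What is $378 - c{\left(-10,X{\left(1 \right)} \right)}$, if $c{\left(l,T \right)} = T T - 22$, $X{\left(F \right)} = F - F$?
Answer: $400$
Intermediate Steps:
$X{\left(F \right)} = 0$
$c{\left(l,T \right)} = -22 + T^{2}$ ($c{\left(l,T \right)} = T^{2} - 22 = -22 + T^{2}$)
$378 - c{\left(-10,X{\left(1 \right)} \right)} = 378 - \left(-22 + 0^{2}\right) = 378 - \left(-22 + 0\right) = 378 - -22 = 378 + 22 = 400$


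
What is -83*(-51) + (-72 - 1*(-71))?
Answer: 4232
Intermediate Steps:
-83*(-51) + (-72 - 1*(-71)) = 4233 + (-72 + 71) = 4233 - 1 = 4232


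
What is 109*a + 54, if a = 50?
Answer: 5504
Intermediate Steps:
109*a + 54 = 109*50 + 54 = 5450 + 54 = 5504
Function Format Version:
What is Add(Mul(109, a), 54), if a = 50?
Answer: 5504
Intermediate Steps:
Add(Mul(109, a), 54) = Add(Mul(109, 50), 54) = Add(5450, 54) = 5504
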